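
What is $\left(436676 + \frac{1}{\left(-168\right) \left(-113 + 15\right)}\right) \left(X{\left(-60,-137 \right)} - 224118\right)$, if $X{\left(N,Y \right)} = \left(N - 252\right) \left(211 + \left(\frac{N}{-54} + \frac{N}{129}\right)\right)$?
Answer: $- \frac{134548633417900375}{1061928} \approx -1.267 \cdot 10^{11}$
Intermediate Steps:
$X{\left(N,Y \right)} = \left(-252 + N\right) \left(211 - \frac{25 N}{2322}\right)$ ($X{\left(N,Y \right)} = \left(-252 + N\right) \left(211 + \left(N \left(- \frac{1}{54}\right) + N \frac{1}{129}\right)\right) = \left(-252 + N\right) \left(211 + \left(- \frac{N}{54} + \frac{N}{129}\right)\right) = \left(-252 + N\right) \left(211 - \frac{25 N}{2322}\right)$)
$\left(436676 + \frac{1}{\left(-168\right) \left(-113 + 15\right)}\right) \left(X{\left(-60,-137 \right)} - 224118\right) = \left(436676 + \frac{1}{\left(-168\right) \left(-113 + 15\right)}\right) \left(\left(-53172 - \frac{25 \left(-60\right)^{2}}{2322} + \frac{27569}{129} \left(-60\right)\right) - 224118\right) = \left(436676 + \frac{1}{\left(-168\right) \left(-98\right)}\right) \left(\left(-53172 - \frac{5000}{129} - \frac{551380}{43}\right) - 224118\right) = \left(436676 + \frac{1}{16464}\right) \left(\left(-53172 - \frac{5000}{129} - \frac{551380}{43}\right) - 224118\right) = \left(436676 + \frac{1}{16464}\right) \left(- \frac{8518328}{129} - 224118\right) = \frac{7189433665}{16464} \left(- \frac{37429550}{129}\right) = - \frac{134548633417900375}{1061928}$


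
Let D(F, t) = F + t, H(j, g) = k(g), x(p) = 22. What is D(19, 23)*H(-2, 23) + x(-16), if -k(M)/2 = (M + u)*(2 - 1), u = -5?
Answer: -1490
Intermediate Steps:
k(M) = 10 - 2*M (k(M) = -2*(M - 5)*(2 - 1) = -2*(-5 + M) = 10 - 2*M)
H(j, g) = 10 - 2*g
D(19, 23)*H(-2, 23) + x(-16) = (19 + 23)*(10 - 2*23) + 22 = 42*(10 - 46) + 22 = 42*(-36) + 22 = -1512 + 22 = -1490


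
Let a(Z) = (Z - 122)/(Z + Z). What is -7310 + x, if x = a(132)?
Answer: -964915/132 ≈ -7310.0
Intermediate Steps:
a(Z) = (-122 + Z)/(2*Z) (a(Z) = (-122 + Z)/((2*Z)) = (-122 + Z)*(1/(2*Z)) = (-122 + Z)/(2*Z))
x = 5/132 (x = (½)*(-122 + 132)/132 = (½)*(1/132)*10 = 5/132 ≈ 0.037879)
-7310 + x = -7310 + 5/132 = -964915/132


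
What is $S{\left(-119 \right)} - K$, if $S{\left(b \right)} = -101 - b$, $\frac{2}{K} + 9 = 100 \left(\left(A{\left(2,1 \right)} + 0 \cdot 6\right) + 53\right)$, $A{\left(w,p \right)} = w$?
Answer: $\frac{98836}{5491} \approx 18.0$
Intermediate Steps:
$K = \frac{2}{5491}$ ($K = \frac{2}{-9 + 100 \left(\left(2 + 0 \cdot 6\right) + 53\right)} = \frac{2}{-9 + 100 \left(\left(2 + 0\right) + 53\right)} = \frac{2}{-9 + 100 \left(2 + 53\right)} = \frac{2}{-9 + 100 \cdot 55} = \frac{2}{-9 + 5500} = \frac{2}{5491} \approx 0.00036423$)
$S{\left(-119 \right)} - K = \left(-101 - -119\right) - \frac{2}{5491} = \left(-101 + 119\right) - \frac{2}{5491} = 18 - \frac{2}{5491} = \frac{98836}{5491}$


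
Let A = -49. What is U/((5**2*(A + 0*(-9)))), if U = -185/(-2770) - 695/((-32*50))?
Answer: -44423/108584000 ≈ -0.00040911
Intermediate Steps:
U = 44423/88640 (U = -185*(-1/2770) - 695/(-1600) = 37/554 - 695*(-1/1600) = 37/554 + 139/320 = 44423/88640 ≈ 0.50116)
U/((5**2*(A + 0*(-9)))) = 44423/(88640*((5**2*(-49 + 0*(-9))))) = 44423/(88640*((25*(-49 + 0)))) = 44423/(88640*((25*(-49)))) = (44423/88640)/(-1225) = (44423/88640)*(-1/1225) = -44423/108584000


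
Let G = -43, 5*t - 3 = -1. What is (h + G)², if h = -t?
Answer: 47089/25 ≈ 1883.6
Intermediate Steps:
t = ⅖ (t = ⅗ + (⅕)*(-1) = ⅗ - ⅕ = ⅖ ≈ 0.40000)
h = -⅖ (h = -1*⅖ = -⅖ ≈ -0.40000)
(h + G)² = (-⅖ - 43)² = (-217/5)² = 47089/25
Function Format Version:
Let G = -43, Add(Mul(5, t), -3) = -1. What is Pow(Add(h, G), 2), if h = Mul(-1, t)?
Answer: Rational(47089, 25) ≈ 1883.6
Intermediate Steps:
t = Rational(2, 5) (t = Add(Rational(3, 5), Mul(Rational(1, 5), -1)) = Add(Rational(3, 5), Rational(-1, 5)) = Rational(2, 5) ≈ 0.40000)
h = Rational(-2, 5) (h = Mul(-1, Rational(2, 5)) = Rational(-2, 5) ≈ -0.40000)
Pow(Add(h, G), 2) = Pow(Add(Rational(-2, 5), -43), 2) = Pow(Rational(-217, 5), 2) = Rational(47089, 25)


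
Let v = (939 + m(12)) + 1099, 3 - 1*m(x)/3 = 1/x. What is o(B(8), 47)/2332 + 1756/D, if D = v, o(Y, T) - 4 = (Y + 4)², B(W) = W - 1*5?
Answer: 317243/360228 ≈ 0.88067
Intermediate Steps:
m(x) = 9 - 3/x
B(W) = -5 + W (B(W) = W - 5 = -5 + W)
o(Y, T) = 4 + (4 + Y)² (o(Y, T) = 4 + (Y + 4)² = 4 + (4 + Y)²)
v = 8187/4 (v = (939 + (9 - 3/12)) + 1099 = (939 + (9 - 3*1/12)) + 1099 = (939 + (9 - ¼)) + 1099 = (939 + 35/4) + 1099 = 3791/4 + 1099 = 8187/4 ≈ 2046.8)
D = 8187/4 ≈ 2046.8
o(B(8), 47)/2332 + 1756/D = (4 + (4 + (-5 + 8))²)/2332 + 1756/(8187/4) = (4 + (4 + 3)²)*(1/2332) + 1756*(4/8187) = (4 + 7²)*(1/2332) + 7024/8187 = (4 + 49)*(1/2332) + 7024/8187 = 53*(1/2332) + 7024/8187 = 1/44 + 7024/8187 = 317243/360228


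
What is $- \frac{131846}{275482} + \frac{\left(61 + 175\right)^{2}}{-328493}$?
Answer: $- \frac{29326866775}{45246954313} \approx -0.64815$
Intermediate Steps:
$- \frac{131846}{275482} + \frac{\left(61 + 175\right)^{2}}{-328493} = \left(-131846\right) \frac{1}{275482} + 236^{2} \left(- \frac{1}{328493}\right) = - \frac{65923}{137741} + 55696 \left(- \frac{1}{328493}\right) = - \frac{65923}{137741} - \frac{55696}{328493} = - \frac{29326866775}{45246954313}$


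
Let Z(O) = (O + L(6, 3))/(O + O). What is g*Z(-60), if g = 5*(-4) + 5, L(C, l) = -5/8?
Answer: -485/64 ≈ -7.5781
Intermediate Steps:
L(C, l) = -5/8 (L(C, l) = -5*⅛ = -5/8)
Z(O) = (-5/8 + O)/(2*O) (Z(O) = (O - 5/8)/(O + O) = (-5/8 + O)/((2*O)) = (-5/8 + O)*(1/(2*O)) = (-5/8 + O)/(2*O))
g = -15 (g = -20 + 5 = -15)
g*Z(-60) = -15*(-5 + 8*(-60))/(16*(-60)) = -15*(-1)*(-5 - 480)/(16*60) = -15*(-1)*(-485)/(16*60) = -15*97/192 = -485/64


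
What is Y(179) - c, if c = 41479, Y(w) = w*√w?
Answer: -41479 + 179*√179 ≈ -39084.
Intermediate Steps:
Y(w) = w^(3/2)
Y(179) - c = 179^(3/2) - 1*41479 = 179*√179 - 41479 = -41479 + 179*√179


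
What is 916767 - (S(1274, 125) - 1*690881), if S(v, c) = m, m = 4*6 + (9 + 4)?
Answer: 1607611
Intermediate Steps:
m = 37 (m = 24 + 13 = 37)
S(v, c) = 37
916767 - (S(1274, 125) - 1*690881) = 916767 - (37 - 1*690881) = 916767 - (37 - 690881) = 916767 - 1*(-690844) = 916767 + 690844 = 1607611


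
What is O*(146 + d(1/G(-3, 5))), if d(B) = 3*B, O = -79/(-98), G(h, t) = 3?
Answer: 237/2 ≈ 118.50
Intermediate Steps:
O = 79/98 (O = -79*(-1/98) = 79/98 ≈ 0.80612)
O*(146 + d(1/G(-3, 5))) = 79*(146 + 3/3)/98 = 79*(146 + 3*(1/3))/98 = 79*(146 + 1)/98 = (79/98)*147 = 237/2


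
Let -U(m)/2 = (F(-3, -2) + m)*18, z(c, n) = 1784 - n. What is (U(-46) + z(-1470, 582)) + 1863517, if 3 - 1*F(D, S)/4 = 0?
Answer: 1865943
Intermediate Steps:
F(D, S) = 12 (F(D, S) = 12 - 4*0 = 12 + 0 = 12)
U(m) = -432 - 36*m (U(m) = -2*(12 + m)*18 = -2*(216 + 18*m) = -432 - 36*m)
(U(-46) + z(-1470, 582)) + 1863517 = ((-432 - 36*(-46)) + (1784 - 1*582)) + 1863517 = ((-432 + 1656) + (1784 - 582)) + 1863517 = (1224 + 1202) + 1863517 = 2426 + 1863517 = 1865943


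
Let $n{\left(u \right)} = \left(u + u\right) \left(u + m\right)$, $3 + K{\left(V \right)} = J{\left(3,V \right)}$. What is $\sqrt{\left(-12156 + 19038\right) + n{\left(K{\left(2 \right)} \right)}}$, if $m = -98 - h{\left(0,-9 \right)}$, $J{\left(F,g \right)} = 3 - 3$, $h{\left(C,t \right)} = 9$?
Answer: $3 \sqrt{838} \approx 86.845$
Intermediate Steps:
$J{\left(F,g \right)} = 0$
$K{\left(V \right)} = -3$ ($K{\left(V \right)} = -3 + 0 = -3$)
$m = -107$ ($m = -98 - 9 = -107$)
$n{\left(u \right)} = 2 u \left(-107 + u\right)$ ($n{\left(u \right)} = \left(u + u\right) \left(u - 107\right) = 2 u \left(-107 + u\right)$)
$\sqrt{\left(-12156 + 19038\right) + n{\left(K{\left(2 \right)} \right)}} = \sqrt{\left(-12156 + 19038\right) + 2 \left(-3\right) \left(-107 - 3\right)} = \sqrt{6882 + 2 \left(-3\right) \left(-110\right)} = \sqrt{6882 + 660} = \sqrt{7542} = 3 \sqrt{838}$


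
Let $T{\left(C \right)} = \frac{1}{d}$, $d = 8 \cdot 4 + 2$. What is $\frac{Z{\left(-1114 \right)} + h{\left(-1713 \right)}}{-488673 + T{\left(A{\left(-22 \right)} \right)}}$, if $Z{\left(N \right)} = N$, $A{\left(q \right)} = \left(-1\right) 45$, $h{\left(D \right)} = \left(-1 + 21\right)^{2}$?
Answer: $\frac{24276}{16614881} \approx 0.0014611$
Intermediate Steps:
$h{\left(D \right)} = 400$ ($h{\left(D \right)} = 20^{2} = 400$)
$A{\left(q \right)} = -45$
$d = 34$ ($d = 32 + 2 = 34$)
$T{\left(C \right)} = \frac{1}{34}$
$\frac{Z{\left(-1114 \right)} + h{\left(-1713 \right)}}{-488673 + T{\left(A{\left(-22 \right)} \right)}} = \frac{-1114 + 400}{-488673 + \frac{1}{34}} = - \frac{714}{- \frac{16614881}{34}} = \left(-714\right) \left(- \frac{34}{16614881}\right) = \frac{24276}{16614881}$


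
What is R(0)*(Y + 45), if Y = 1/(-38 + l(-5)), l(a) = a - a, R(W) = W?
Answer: 0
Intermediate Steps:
l(a) = 0
Y = -1/38 (Y = 1/(-38 + 0) = 1/(-38) = -1/38 ≈ -0.026316)
R(0)*(Y + 45) = 0*(-1/38 + 45) = 0*(1709/38) = 0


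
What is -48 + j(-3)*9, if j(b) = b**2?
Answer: 33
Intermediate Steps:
-48 + j(-3)*9 = -48 + (-3)**2*9 = -48 + 9*9 = -48 + 81 = 33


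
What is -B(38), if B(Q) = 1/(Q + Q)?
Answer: -1/76 ≈ -0.013158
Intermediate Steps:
B(Q) = 1/(2*Q)
-B(38) = -1/(2*38) = -1*1/76 = -1/76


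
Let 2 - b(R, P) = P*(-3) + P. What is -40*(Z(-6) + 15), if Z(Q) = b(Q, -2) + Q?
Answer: -280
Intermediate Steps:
b(R, P) = 2 + 2*P (b(R, P) = 2 - (P*(-3) + P) = 2 - (-3*P + P) = 2 - (-2)*P = 2 + 2*P)
Z(Q) = -2 + Q (Z(Q) = (2 + 2*(-2)) + Q = (2 - 4) + Q = -2 + Q)
-40*(Z(-6) + 15) = -40*((-2 - 6) + 15) = -40*(-8 + 15) = -40*7 = -280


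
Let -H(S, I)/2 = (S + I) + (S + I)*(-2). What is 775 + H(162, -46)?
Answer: 1007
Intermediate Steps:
H(S, I) = 2*I + 2*S (H(S, I) = -2*((S + I) + (S + I)*(-2)) = -2*((I + S) + (I + S)*(-2)) = -2*((I + S) + (-2*I - 2*S)) = -2*(-I - S) = 2*I + 2*S)
775 + H(162, -46) = 775 + (2*(-46) + 2*162) = 775 + (-92 + 324) = 775 + 232 = 1007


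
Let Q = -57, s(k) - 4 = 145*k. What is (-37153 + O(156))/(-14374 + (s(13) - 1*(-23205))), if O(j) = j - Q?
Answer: -1847/536 ≈ -3.4459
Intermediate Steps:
s(k) = 4 + 145*k
O(j) = 57 + j (O(j) = j - 1*(-57) = j + 57 = 57 + j)
(-37153 + O(156))/(-14374 + (s(13) - 1*(-23205))) = (-37153 + (57 + 156))/(-14374 + ((4 + 145*13) - 1*(-23205))) = (-37153 + 213)/(-14374 + ((4 + 1885) + 23205)) = -36940/(-14374 + (1889 + 23205)) = -36940/(-14374 + 25094) = -36940/10720 = -36940*1/10720 = -1847/536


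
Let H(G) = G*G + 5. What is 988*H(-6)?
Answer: 40508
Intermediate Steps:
H(G) = 5 + G² (H(G) = G² + 5 = 5 + G²)
988*H(-6) = 988*(5 + (-6)²) = 988*(5 + 36) = 988*41 = 40508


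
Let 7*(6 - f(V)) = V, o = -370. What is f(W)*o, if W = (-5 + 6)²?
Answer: -15170/7 ≈ -2167.1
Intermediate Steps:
W = 1 (W = 1² = 1)
f(V) = 6 - V/7
f(W)*o = (6 - ⅐*1)*(-370) = (6 - ⅐)*(-370) = (41/7)*(-370) = -15170/7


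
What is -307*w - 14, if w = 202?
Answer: -62028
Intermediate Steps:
-307*w - 14 = -307*202 - 14 = -62014 - 14 = -62028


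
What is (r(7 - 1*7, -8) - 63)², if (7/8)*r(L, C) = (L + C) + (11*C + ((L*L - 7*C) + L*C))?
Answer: 579121/49 ≈ 11819.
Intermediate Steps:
r(L, C) = 8*L/7 + 8*L²/7 + 40*C/7 + 8*C*L/7 (r(L, C) = 8*((L + C) + (11*C + ((L*L - 7*C) + L*C)))/7 = 8*((C + L) + (11*C + ((L² - 7*C) + C*L)))/7 = 8*((C + L) + (11*C + (L² - 7*C + C*L)))/7 = 8*((C + L) + (L² + 4*C + C*L))/7 = 8*(L + L² + 5*C + C*L)/7 = 8*L/7 + 8*L²/7 + 40*C/7 + 8*C*L/7)
(r(7 - 1*7, -8) - 63)² = ((8*(7 - 1*7)/7 + 8*(7 - 1*7)²/7 + (40/7)*(-8) + (8/7)*(-8)*(7 - 1*7)) - 63)² = ((8*(7 - 7)/7 + 8*(7 - 7)²/7 - 320/7 + (8/7)*(-8)*(7 - 7)) - 63)² = (((8/7)*0 + (8/7)*0² - 320/7 + (8/7)*(-8)*0) - 63)² = ((0 + (8/7)*0 - 320/7 + 0) - 63)² = ((0 + 0 - 320/7 + 0) - 63)² = (-320/7 - 63)² = (-761/7)² = 579121/49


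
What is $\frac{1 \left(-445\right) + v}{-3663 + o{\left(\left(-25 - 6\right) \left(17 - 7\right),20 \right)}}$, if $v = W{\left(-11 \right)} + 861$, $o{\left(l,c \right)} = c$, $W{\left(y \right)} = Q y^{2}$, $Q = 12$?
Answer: $- \frac{1868}{3643} \approx -0.51276$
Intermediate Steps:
$W{\left(y \right)} = 12 y^{2}$
$v = 2313$ ($v = 12 \left(-11\right)^{2} + 861 = 12 \cdot 121 + 861 = 1452 + 861 = 2313$)
$\frac{1 \left(-445\right) + v}{-3663 + o{\left(\left(-25 - 6\right) \left(17 - 7\right),20 \right)}} = \frac{1 \left(-445\right) + 2313}{-3663 + 20} = \frac{-445 + 2313}{-3643} = 1868 \left(- \frac{1}{3643}\right) = - \frac{1868}{3643}$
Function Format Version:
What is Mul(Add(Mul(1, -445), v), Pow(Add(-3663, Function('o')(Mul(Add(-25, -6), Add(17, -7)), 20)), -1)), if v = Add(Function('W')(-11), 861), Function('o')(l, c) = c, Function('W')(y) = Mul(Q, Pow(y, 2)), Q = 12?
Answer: Rational(-1868, 3643) ≈ -0.51276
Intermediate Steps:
Function('W')(y) = Mul(12, Pow(y, 2))
v = 2313 (v = Add(Mul(12, Pow(-11, 2)), 861) = Add(Mul(12, 121), 861) = Add(1452, 861) = 2313)
Mul(Add(Mul(1, -445), v), Pow(Add(-3663, Function('o')(Mul(Add(-25, -6), Add(17, -7)), 20)), -1)) = Mul(Add(Mul(1, -445), 2313), Pow(Add(-3663, 20), -1)) = Mul(Add(-445, 2313), Pow(-3643, -1)) = Mul(1868, Rational(-1, 3643)) = Rational(-1868, 3643)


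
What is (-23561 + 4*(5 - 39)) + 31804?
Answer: 8107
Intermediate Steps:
(-23561 + 4*(5 - 39)) + 31804 = (-23561 + 4*(-34)) + 31804 = (-23561 - 136) + 31804 = -23697 + 31804 = 8107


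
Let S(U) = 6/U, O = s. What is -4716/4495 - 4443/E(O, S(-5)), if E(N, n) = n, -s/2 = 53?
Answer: 33276043/8990 ≈ 3701.4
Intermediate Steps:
s = -106 (s = -2*53 = -106)
O = -106
-4716/4495 - 4443/E(O, S(-5)) = -4716/4495 - 4443/(6/(-5)) = -4716*1/4495 - 4443/(6*(-1/5)) = -4716/4495 - 4443/(-6/5) = -4716/4495 - 4443*(-5/6) = -4716/4495 + 7405/2 = 33276043/8990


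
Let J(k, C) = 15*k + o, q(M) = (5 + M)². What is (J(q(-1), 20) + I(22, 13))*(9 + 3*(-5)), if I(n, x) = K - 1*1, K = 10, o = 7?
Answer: -1536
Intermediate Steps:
I(n, x) = 9 (I(n, x) = 10 - 1*1 = 10 - 1 = 9)
J(k, C) = 7 + 15*k (J(k, C) = 15*k + 7 = 7 + 15*k)
(J(q(-1), 20) + I(22, 13))*(9 + 3*(-5)) = ((7 + 15*(5 - 1)²) + 9)*(9 + 3*(-5)) = ((7 + 15*4²) + 9)*(9 - 15) = ((7 + 15*16) + 9)*(-6) = ((7 + 240) + 9)*(-6) = (247 + 9)*(-6) = 256*(-6) = -1536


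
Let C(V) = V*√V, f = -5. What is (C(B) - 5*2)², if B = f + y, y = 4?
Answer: (10 + I)² ≈ 99.0 + 20.0*I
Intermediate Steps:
B = -1 (B = -5 + 4 = -1)
C(V) = V^(3/2)
(C(B) - 5*2)² = ((-1)^(3/2) - 5*2)² = (-I - 10)² = (-10 - I)²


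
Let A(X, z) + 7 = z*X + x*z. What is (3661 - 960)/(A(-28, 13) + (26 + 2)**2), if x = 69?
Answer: 2701/1310 ≈ 2.0618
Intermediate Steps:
A(X, z) = -7 + 69*z + X*z (A(X, z) = -7 + (z*X + 69*z) = -7 + (X*z + 69*z) = -7 + (69*z + X*z) = -7 + 69*z + X*z)
(3661 - 960)/(A(-28, 13) + (26 + 2)**2) = (3661 - 960)/((-7 + 69*13 - 28*13) + (26 + 2)**2) = 2701/((-7 + 897 - 364) + 28**2) = 2701/(526 + 784) = 2701/1310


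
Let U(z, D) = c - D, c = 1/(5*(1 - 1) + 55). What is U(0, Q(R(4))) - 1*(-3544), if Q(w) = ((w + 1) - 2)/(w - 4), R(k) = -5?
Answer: 584653/165 ≈ 3543.4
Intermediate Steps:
Q(w) = (-1 + w)/(-4 + w) (Q(w) = ((1 + w) - 2)/(-4 + w) = (-1 + w)/(-4 + w))
c = 1/55 (c = 1/(5*0 + 55) = 1/(0 + 55) = 1/55 ≈ 0.018182)
U(z, D) = 1/55 - D
U(0, Q(R(4))) - 1*(-3544) = (1/55 - (-1 - 5)/(-4 - 5)) - 1*(-3544) = (1/55 - (-6)/(-9)) + 3544 = (1/55 - (-1)*(-6)/9) + 3544 = (1/55 - 1*⅔) + 3544 = (1/55 - ⅔) + 3544 = -107/165 + 3544 = 584653/165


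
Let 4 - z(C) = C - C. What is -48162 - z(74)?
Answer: -48166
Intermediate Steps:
z(C) = 4 (z(C) = 4 - (C - C) = 4 - 1*0 = 4 + 0 = 4)
-48162 - z(74) = -48162 - 1*4 = -48162 - 4 = -48166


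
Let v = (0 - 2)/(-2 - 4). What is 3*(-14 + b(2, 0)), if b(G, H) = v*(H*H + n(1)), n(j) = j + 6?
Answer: -35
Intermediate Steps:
n(j) = 6 + j
v = ⅓ (v = -2/(-6) = -2*(-⅙) = ⅓ ≈ 0.33333)
b(G, H) = 7/3 + H²/3 (b(G, H) = (H*H + (6 + 1))/3 = (H² + 7)/3 = (7 + H²)/3 = 7/3 + H²/3)
3*(-14 + b(2, 0)) = 3*(-14 + (7/3 + (⅓)*0²)) = 3*(-14 + (7/3 + (⅓)*0)) = 3*(-14 + (7/3 + 0)) = 3*(-14 + 7/3) = 3*(-35/3) = -35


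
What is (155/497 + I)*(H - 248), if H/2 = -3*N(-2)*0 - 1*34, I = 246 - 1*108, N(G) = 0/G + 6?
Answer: -21722156/497 ≈ -43707.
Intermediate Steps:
N(G) = 6 (N(G) = 0 + 6 = 6)
I = 138 (I = 246 - 108 = 138)
H = -68 (H = 2*(-3*6*0 - 1*34) = 2*(-18*0 - 34) = 2*(0 - 34) = 2*(-34) = -68)
(155/497 + I)*(H - 248) = (155/497 + 138)*(-68 - 248) = (155*(1/497) + 138)*(-316) = (155/497 + 138)*(-316) = (68741/497)*(-316) = -21722156/497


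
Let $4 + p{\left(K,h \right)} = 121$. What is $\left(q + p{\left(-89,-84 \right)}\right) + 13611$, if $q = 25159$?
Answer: $38887$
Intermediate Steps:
$p{\left(K,h \right)} = 117$ ($p{\left(K,h \right)} = -4 + 121 = 117$)
$\left(q + p{\left(-89,-84 \right)}\right) + 13611 = \left(25159 + 117\right) + 13611 = 25276 + 13611 = 38887$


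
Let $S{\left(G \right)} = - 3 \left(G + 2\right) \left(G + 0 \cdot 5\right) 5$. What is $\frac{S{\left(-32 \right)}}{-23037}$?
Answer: $\frac{4800}{7679} \approx 0.62508$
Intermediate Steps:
$S{\left(G \right)} = - 15 G \left(2 + G\right)$ ($S{\left(G \right)} = - 3 \left(2 + G\right) \left(G + 0\right) 5 = - 3 \left(2 + G\right) G 5 = - 3 G \left(2 + G\right) 5 = - 15 G \left(2 + G\right)$)
$\frac{S{\left(-32 \right)}}{-23037} = \frac{\left(-15\right) \left(-32\right) \left(2 - 32\right)}{-23037} = \left(-15\right) \left(-32\right) \left(-30\right) \left(- \frac{1}{23037}\right) = \left(-14400\right) \left(- \frac{1}{23037}\right) = \frac{4800}{7679}$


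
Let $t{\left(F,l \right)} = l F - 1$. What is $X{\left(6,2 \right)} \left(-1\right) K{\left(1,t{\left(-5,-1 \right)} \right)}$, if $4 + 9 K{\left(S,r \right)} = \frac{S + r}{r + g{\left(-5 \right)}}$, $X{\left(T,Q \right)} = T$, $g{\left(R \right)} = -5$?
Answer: $6$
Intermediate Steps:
$t{\left(F,l \right)} = -1 + F l$ ($t{\left(F,l \right)} = F l - 1 = -1 + F l$)
$K{\left(S,r \right)} = - \frac{4}{9} + \frac{S + r}{9 \left(-5 + r\right)}$ ($K{\left(S,r \right)} = - \frac{4}{9} + \frac{\left(S + r\right) \frac{1}{r - 5}}{9} = - \frac{4}{9} + \frac{\left(S + r\right) \frac{1}{-5 + r}}{9} = - \frac{4}{9} + \frac{\frac{1}{-5 + r} \left(S + r\right)}{9} = - \frac{4}{9} + \frac{S + r}{9 \left(-5 + r\right)}$)
$X{\left(6,2 \right)} \left(-1\right) K{\left(1,t{\left(-5,-1 \right)} \right)} = 6 \left(-1\right) \frac{20 + 1 - 3 \left(-1 - -5\right)}{9 \left(-5 - -4\right)} = - 6 \frac{20 + 1 - 3 \left(-1 + 5\right)}{9 \left(-5 + \left(-1 + 5\right)\right)} = - 6 \frac{20 + 1 - 12}{9 \left(-5 + 4\right)} = - 6 \frac{20 + 1 - 12}{9 \left(-1\right)} = - 6 \cdot \frac{1}{9} \left(-1\right) 9 = \left(-6\right) \left(-1\right) = 6$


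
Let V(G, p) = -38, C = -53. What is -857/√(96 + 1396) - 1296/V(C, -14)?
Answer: 648/19 - 857*√373/746 ≈ 11.918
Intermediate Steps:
-857/√(96 + 1396) - 1296/V(C, -14) = -857/√(96 + 1396) - 1296/(-38) = -857*√373/746 - 1296*(-1/38) = -857*√373/746 + 648/19 = 648/19 - 857*√373/746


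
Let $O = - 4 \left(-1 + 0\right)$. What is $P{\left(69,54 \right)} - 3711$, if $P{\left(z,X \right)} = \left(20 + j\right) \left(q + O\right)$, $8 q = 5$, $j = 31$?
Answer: $- \frac{27801}{8} \approx -3475.1$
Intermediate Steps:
$q = \frac{5}{8}$ ($q = \frac{1}{8} \cdot 5 = \frac{5}{8} \approx 0.625$)
$O = 4$ ($O = \left(-4\right) \left(-1\right) = 4$)
$P{\left(z,X \right)} = \frac{1887}{8}$ ($P{\left(z,X \right)} = \left(20 + 31\right) \left(\frac{5}{8} + 4\right) = 51 \cdot \frac{37}{8} = \frac{1887}{8}$)
$P{\left(69,54 \right)} - 3711 = \frac{1887}{8} - 3711 = - \frac{27801}{8}$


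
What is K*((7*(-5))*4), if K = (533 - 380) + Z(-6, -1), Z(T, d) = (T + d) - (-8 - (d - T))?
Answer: -22260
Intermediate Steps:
Z(T, d) = 8 + 2*d (Z(T, d) = (T + d) - (-8 + (T - d)) = (T + d) - (-8 + T - d) = (T + d) + (8 + d - T) = 8 + 2*d)
K = 159 (K = (533 - 380) + (8 + 2*(-1)) = 153 + (8 - 2) = 153 + 6 = 159)
K*((7*(-5))*4) = 159*((7*(-5))*4) = 159*(-35*4) = 159*(-140) = -22260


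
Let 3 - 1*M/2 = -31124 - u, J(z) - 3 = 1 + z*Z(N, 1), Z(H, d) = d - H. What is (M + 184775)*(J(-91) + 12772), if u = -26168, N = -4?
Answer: 2398812453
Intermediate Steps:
J(z) = 4 + 5*z (J(z) = 3 + (1 + z*(1 - 1*(-4))) = 3 + (1 + z*(1 + 4)) = 3 + (1 + z*5) = 3 + (1 + 5*z) = 4 + 5*z)
M = 9918 (M = 6 - 2*(-31124 - 1*(-26168)) = 6 - 2*(-31124 + 26168) = 6 - 2*(-4956) = 6 + 9912 = 9918)
(M + 184775)*(J(-91) + 12772) = (9918 + 184775)*((4 + 5*(-91)) + 12772) = 194693*((4 - 455) + 12772) = 194693*(-451 + 12772) = 194693*12321 = 2398812453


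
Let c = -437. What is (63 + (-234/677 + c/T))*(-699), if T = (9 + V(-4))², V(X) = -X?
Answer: -4803964176/114413 ≈ -41988.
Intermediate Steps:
T = 169 (T = (9 - 1*(-4))² = (9 + 4)² = 13² = 169)
(63 + (-234/677 + c/T))*(-699) = (63 + (-234/677 - 437/169))*(-699) = (63 - 335395/114413)*(-699) = (6872624/114413)*(-699) = -4803964176/114413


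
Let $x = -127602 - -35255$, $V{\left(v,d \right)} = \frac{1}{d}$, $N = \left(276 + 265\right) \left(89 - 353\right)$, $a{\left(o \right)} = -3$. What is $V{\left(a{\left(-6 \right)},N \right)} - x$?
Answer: $\frac{13189367927}{142824} \approx 92347.0$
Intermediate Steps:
$N = -142824$ ($N = 541 \left(-264\right) = -142824$)
$x = -92347$ ($x = -127602 + \left(-23004 + 58259\right) = -127602 + 35255 = -92347$)
$V{\left(a{\left(-6 \right)},N \right)} - x = \frac{1}{-142824} - -92347 = - \frac{1}{142824} + 92347 = \frac{13189367927}{142824}$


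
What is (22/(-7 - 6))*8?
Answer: -176/13 ≈ -13.538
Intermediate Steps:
(22/(-7 - 6))*8 = (22/(-13))*8 = -1/13*22*8 = -22/13*8 = -176/13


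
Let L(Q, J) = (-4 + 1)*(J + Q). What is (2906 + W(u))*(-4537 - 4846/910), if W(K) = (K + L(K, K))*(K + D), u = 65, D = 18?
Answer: 49744798302/455 ≈ 1.0933e+8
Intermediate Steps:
L(Q, J) = -3*J - 3*Q (L(Q, J) = -3*(J + Q) = -3*J - 3*Q)
W(K) = -5*K*(18 + K) (W(K) = (K + (-3*K - 3*K))*(K + 18) = (K - 6*K)*(18 + K) = (-5*K)*(18 + K) = -5*K*(18 + K))
(2906 + W(u))*(-4537 - 4846/910) = (2906 + 5*65*(-18 - 1*65))*(-4537 - 4846/910) = (2906 + 5*65*(-18 - 65))*(-4537 - 4846*1/910) = (2906 + 5*65*(-83))*(-4537 - 2423/455) = (2906 - 26975)*(-2066758/455) = -24069*(-2066758/455) = 49744798302/455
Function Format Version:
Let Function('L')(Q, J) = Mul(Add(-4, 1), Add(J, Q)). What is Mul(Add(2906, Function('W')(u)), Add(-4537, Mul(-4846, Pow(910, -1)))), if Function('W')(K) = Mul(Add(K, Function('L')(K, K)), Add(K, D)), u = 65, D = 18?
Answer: Rational(49744798302, 455) ≈ 1.0933e+8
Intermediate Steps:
Function('L')(Q, J) = Add(Mul(-3, J), Mul(-3, Q)) (Function('L')(Q, J) = Mul(-3, Add(J, Q)) = Add(Mul(-3, J), Mul(-3, Q)))
Function('W')(K) = Mul(-5, K, Add(18, K)) (Function('W')(K) = Mul(Add(K, Add(Mul(-3, K), Mul(-3, K))), Add(K, 18)) = Mul(Add(K, Mul(-6, K)), Add(18, K)) = Mul(Mul(-5, K), Add(18, K)) = Mul(-5, K, Add(18, K)))
Mul(Add(2906, Function('W')(u)), Add(-4537, Mul(-4846, Pow(910, -1)))) = Mul(Add(2906, Mul(5, 65, Add(-18, Mul(-1, 65)))), Add(-4537, Mul(-4846, Pow(910, -1)))) = Mul(Add(2906, Mul(5, 65, Add(-18, -65))), Add(-4537, Mul(-4846, Rational(1, 910)))) = Mul(Add(2906, Mul(5, 65, -83)), Add(-4537, Rational(-2423, 455))) = Mul(Add(2906, -26975), Rational(-2066758, 455)) = Mul(-24069, Rational(-2066758, 455)) = Rational(49744798302, 455)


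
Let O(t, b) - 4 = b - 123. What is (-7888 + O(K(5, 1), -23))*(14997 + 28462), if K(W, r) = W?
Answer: -348975770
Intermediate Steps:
O(t, b) = -119 + b (O(t, b) = 4 + (b - 123) = 4 + (-123 + b) = -119 + b)
(-7888 + O(K(5, 1), -23))*(14997 + 28462) = (-7888 + (-119 - 23))*(14997 + 28462) = (-7888 - 142)*43459 = -8030*43459 = -348975770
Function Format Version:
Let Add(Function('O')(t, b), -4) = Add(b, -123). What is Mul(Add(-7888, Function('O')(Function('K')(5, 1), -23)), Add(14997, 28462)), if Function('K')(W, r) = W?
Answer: -348975770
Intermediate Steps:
Function('O')(t, b) = Add(-119, b) (Function('O')(t, b) = Add(4, Add(b, -123)) = Add(4, Add(-123, b)) = Add(-119, b))
Mul(Add(-7888, Function('O')(Function('K')(5, 1), -23)), Add(14997, 28462)) = Mul(Add(-7888, Add(-119, -23)), Add(14997, 28462)) = Mul(Add(-7888, -142), 43459) = Mul(-8030, 43459) = -348975770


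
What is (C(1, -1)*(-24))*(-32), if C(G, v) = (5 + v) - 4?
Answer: 0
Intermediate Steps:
C(G, v) = 1 + v
(C(1, -1)*(-24))*(-32) = ((1 - 1)*(-24))*(-32) = (0*(-24))*(-32) = 0*(-32) = 0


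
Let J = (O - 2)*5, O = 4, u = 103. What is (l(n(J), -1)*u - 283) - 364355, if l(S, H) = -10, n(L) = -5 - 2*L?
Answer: -365668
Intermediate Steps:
J = 10 (J = (4 - 2)*5 = 2*5 = 10)
(l(n(J), -1)*u - 283) - 364355 = (-10*103 - 283) - 364355 = (-1030 - 283) - 364355 = -1313 - 364355 = -365668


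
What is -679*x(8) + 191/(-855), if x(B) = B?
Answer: -4644551/855 ≈ -5432.2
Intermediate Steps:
-679*x(8) + 191/(-855) = -679*8 + 191/(-855) = -5432 + 191*(-1/855) = -5432 - 191/855 = -4644551/855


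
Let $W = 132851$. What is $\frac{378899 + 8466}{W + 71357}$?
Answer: $\frac{387365}{204208} \approx 1.8969$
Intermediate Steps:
$\frac{378899 + 8466}{W + 71357} = \frac{378899 + 8466}{132851 + 71357} = \frac{387365}{204208}$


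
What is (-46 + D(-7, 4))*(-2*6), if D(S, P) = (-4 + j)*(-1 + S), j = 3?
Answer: 456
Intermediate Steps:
D(S, P) = 1 - S (D(S, P) = (-4 + 3)*(-1 + S) = -(-1 + S) = 1 - S)
(-46 + D(-7, 4))*(-2*6) = (-46 + (1 - 1*(-7)))*(-2*6) = (-46 + (1 + 7))*(-12) = (-46 + 8)*(-12) = -38*(-12) = 456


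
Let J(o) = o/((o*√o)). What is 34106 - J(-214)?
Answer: 34106 + I*√214/214 ≈ 34106.0 + 0.068359*I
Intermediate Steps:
J(o) = o^(-½) (J(o) = o/(o^(3/2)) = o/o^(3/2) = o^(-½))
34106 - J(-214) = 34106 - 1/√(-214) = 34106 - (-1)*I*√214/214 = 34106 + I*√214/214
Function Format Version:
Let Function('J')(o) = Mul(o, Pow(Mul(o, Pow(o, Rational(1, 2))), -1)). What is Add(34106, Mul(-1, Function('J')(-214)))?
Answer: Add(34106, Mul(Rational(1, 214), I, Pow(214, Rational(1, 2)))) ≈ Add(34106., Mul(0.068359, I))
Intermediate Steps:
Function('J')(o) = Pow(o, Rational(-1, 2)) (Function('J')(o) = Mul(o, Pow(Pow(o, Rational(3, 2)), -1)) = Mul(o, Pow(o, Rational(-3, 2))) = Pow(o, Rational(-1, 2)))
Add(34106, Mul(-1, Function('J')(-214))) = Add(34106, Mul(-1, Pow(-214, Rational(-1, 2)))) = Add(34106, Mul(-1, Mul(Rational(-1, 214), I, Pow(214, Rational(1, 2))))) = Add(34106, Mul(Rational(1, 214), I, Pow(214, Rational(1, 2))))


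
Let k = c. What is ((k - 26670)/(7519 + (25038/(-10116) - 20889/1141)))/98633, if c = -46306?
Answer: -46795276192/474244413982417 ≈ -9.8673e-5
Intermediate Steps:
k = -46306
((k - 26670)/(7519 + (25038/(-10116) - 20889/1141)))/98633 = ((-46306 - 26670)/(7519 + (25038/(-10116) - 20889/1141)))/98633 = -72976/(7519 + (25038*(-1/10116) - 20889*1/1141))*(1/98633) = -72976/(7519 + (-1391/562 - 20889/1141))*(1/98633) = -72976/(7519 - 13326749/641242)*(1/98633) = -72976/4808171849/641242*(1/98633) = -72976*641242/4808171849*(1/98633) = -46795276192/4808171849*1/98633 = -46795276192/474244413982417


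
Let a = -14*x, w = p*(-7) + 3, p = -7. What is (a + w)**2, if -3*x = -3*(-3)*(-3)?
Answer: 5476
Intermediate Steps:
x = 9 (x = -(-3*(-3))*(-3)/3 = -3*(-3) = -1/3*(-27) = 9)
w = 52 (w = -7*(-7) + 3 = 49 + 3 = 52)
a = -126 (a = -14*9 = -126)
(a + w)**2 = (-126 + 52)**2 = (-74)**2 = 5476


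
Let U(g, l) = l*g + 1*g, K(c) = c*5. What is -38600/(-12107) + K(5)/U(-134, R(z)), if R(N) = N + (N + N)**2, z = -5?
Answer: 496247725/155744448 ≈ 3.1863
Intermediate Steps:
R(N) = N + 4*N**2 (R(N) = N + (2*N)**2 = N + 4*N**2)
K(c) = 5*c
U(g, l) = g + g*l (U(g, l) = g*l + g = g + g*l)
-38600/(-12107) + K(5)/U(-134, R(z)) = -38600/(-12107) + (5*5)/((-134*(1 - 5*(1 + 4*(-5))))) = -38600*(-1/12107) + 25/((-134*(1 - 5*(1 - 20)))) = 38600/12107 + 25/((-134*(1 - 5*(-19)))) = 38600/12107 + 25/((-134*(1 + 95))) = 38600/12107 + 25/((-134*96)) = 38600/12107 + 25/(-12864) = 38600/12107 + 25*(-1/12864) = 38600/12107 - 25/12864 = 496247725/155744448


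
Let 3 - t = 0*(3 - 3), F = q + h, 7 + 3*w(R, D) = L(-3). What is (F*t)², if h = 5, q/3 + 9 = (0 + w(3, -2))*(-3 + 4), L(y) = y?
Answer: 9216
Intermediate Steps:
w(R, D) = -10/3 (w(R, D) = -7/3 + (⅓)*(-3) = -7/3 - 1 = -10/3)
q = -37 (q = -27 + 3*((0 - 10/3)*(-3 + 4)) = -27 + 3*(-10/3*1) = -27 + 3*(-10/3) = -27 - 10 = -37)
F = -32 (F = -37 + 5 = -32)
t = 3 (t = 3 - 0*(3 - 3) = 3 - 0*0 = 3 - 1*0 = 3 + 0 = 3)
(F*t)² = (-32*3)² = (-96)² = 9216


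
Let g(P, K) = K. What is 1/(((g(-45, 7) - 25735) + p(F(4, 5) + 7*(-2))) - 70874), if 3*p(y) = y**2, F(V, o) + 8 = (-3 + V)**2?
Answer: -1/96455 ≈ -1.0368e-5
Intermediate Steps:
F(V, o) = -8 + (-3 + V)**2
p(y) = y**2/3
1/(((g(-45, 7) - 25735) + p(F(4, 5) + 7*(-2))) - 70874) = 1/(((7 - 25735) + ((-8 + (-3 + 4)**2) + 7*(-2))**2/3) - 70874) = 1/((-25728 + ((-8 + 1**2) - 14)**2/3) - 70874) = 1/((-25728 + ((-8 + 1) - 14)**2/3) - 70874) = 1/((-25728 + (-7 - 14)**2/3) - 70874) = 1/((-25728 + (1/3)*(-21)**2) - 70874) = 1/((-25728 + (1/3)*441) - 70874) = 1/((-25728 + 147) - 70874) = 1/(-25581 - 70874) = 1/(-96455) = -1/96455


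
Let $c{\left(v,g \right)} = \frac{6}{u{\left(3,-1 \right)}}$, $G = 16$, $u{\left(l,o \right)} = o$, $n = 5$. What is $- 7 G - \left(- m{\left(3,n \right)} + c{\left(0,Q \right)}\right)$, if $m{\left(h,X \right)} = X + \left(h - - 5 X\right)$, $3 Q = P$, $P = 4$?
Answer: $-73$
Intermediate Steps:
$Q = \frac{4}{3}$ ($Q = \frac{1}{3} \cdot 4 = \frac{4}{3} \approx 1.3333$)
$m{\left(h,X \right)} = h + 6 X$ ($m{\left(h,X \right)} = X + \left(h + 5 X\right) = h + 6 X$)
$c{\left(v,g \right)} = -6$ ($c{\left(v,g \right)} = \frac{6}{-1} = 6 \left(-1\right) = -6$)
$- 7 G - \left(- m{\left(3,n \right)} + c{\left(0,Q \right)}\right) = \left(-7\right) 16 + \left(\left(3 + 6 \cdot 5\right) - -6\right) = -112 + \left(\left(3 + 30\right) + 6\right) = -112 + \left(33 + 6\right) = -112 + 39 = -73$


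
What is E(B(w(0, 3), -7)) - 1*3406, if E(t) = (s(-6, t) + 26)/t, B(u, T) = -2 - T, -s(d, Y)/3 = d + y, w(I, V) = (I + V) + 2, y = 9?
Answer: -17013/5 ≈ -3402.6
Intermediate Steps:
w(I, V) = 2 + I + V
s(d, Y) = -27 - 3*d (s(d, Y) = -3*(d + 9) = -3*(9 + d) = -27 - 3*d)
E(t) = 17/t (E(t) = ((-27 - 3*(-6)) + 26)/t = ((-27 + 18) + 26)/t = (-9 + 26)/t = 17/t)
E(B(w(0, 3), -7)) - 1*3406 = 17/(-2 - 1*(-7)) - 1*3406 = 17/(-2 + 7) - 3406 = 17/5 - 3406 = -17013/5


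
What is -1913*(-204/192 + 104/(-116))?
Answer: 1738917/464 ≈ 3747.7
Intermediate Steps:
-1913*(-204/192 + 104/(-116)) = -1913*(-204*1/192 + 104*(-1/116)) = -1913*(-17/16 - 26/29) = -1913*(-909/464) = 1738917/464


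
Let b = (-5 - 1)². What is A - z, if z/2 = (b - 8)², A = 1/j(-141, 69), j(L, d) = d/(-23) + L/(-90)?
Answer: -67454/43 ≈ -1568.7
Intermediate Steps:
j(L, d) = -d/23 - L/90 (j(L, d) = d*(-1/23) + L*(-1/90) = -d/23 - L/90)
b = 36 (b = (-6)² = 36)
A = -30/43 (A = 1/(-1/23*69 - 1/90*(-141)) = 1/(-3 + 47/30) = 1/(-43/30) = -30/43 ≈ -0.69767)
z = 1568 (z = 2*(36 - 8)² = 2*28² = 2*784 = 1568)
A - z = -30/43 - 1*1568 = -30/43 - 1568 = -67454/43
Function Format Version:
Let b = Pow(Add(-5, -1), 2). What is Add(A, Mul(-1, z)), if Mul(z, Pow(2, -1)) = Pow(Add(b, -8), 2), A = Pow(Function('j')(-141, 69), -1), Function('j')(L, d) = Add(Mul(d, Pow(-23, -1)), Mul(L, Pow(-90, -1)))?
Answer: Rational(-67454, 43) ≈ -1568.7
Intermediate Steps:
Function('j')(L, d) = Add(Mul(Rational(-1, 23), d), Mul(Rational(-1, 90), L)) (Function('j')(L, d) = Add(Mul(d, Rational(-1, 23)), Mul(L, Rational(-1, 90))) = Add(Mul(Rational(-1, 23), d), Mul(Rational(-1, 90), L)))
b = 36 (b = Pow(-6, 2) = 36)
A = Rational(-30, 43) (A = Pow(Add(Mul(Rational(-1, 23), 69), Mul(Rational(-1, 90), -141)), -1) = Pow(Add(-3, Rational(47, 30)), -1) = Pow(Rational(-43, 30), -1) = Rational(-30, 43) ≈ -0.69767)
z = 1568 (z = Mul(2, Pow(Add(36, -8), 2)) = Mul(2, Pow(28, 2)) = Mul(2, 784) = 1568)
Add(A, Mul(-1, z)) = Add(Rational(-30, 43), Mul(-1, 1568)) = Add(Rational(-30, 43), -1568) = Rational(-67454, 43)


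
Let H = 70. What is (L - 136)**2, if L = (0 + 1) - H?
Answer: 42025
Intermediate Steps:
L = -69 (L = (0 + 1) - 1*70 = 1 - 70 = -69)
(L - 136)**2 = (-69 - 136)**2 = (-205)**2 = 42025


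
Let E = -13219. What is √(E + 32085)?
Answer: √18866 ≈ 137.35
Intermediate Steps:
√(E + 32085) = √(-13219 + 32085) = √18866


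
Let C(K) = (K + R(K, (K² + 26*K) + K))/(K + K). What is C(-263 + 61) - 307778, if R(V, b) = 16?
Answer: -62171063/202 ≈ -3.0778e+5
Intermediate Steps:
C(K) = (16 + K)/(2*K) (C(K) = (K + 16)/(K + K) = (16 + K)/((2*K)) = (16 + K)*(1/(2*K)) = (16 + K)/(2*K))
C(-263 + 61) - 307778 = (16 + (-263 + 61))/(2*(-263 + 61)) - 307778 = (½)*(16 - 202)/(-202) - 307778 = (½)*(-1/202)*(-186) - 307778 = 93/202 - 307778 = -62171063/202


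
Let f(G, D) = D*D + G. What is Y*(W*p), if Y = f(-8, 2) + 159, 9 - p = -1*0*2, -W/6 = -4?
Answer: 33480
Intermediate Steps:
W = 24 (W = -6*(-4) = 24)
f(G, D) = G + D² (f(G, D) = D² + G = G + D²)
p = 9 (p = 9 - (-1*0)*2 = 9 - 0*2 = 9 - 1*0 = 9 + 0 = 9)
Y = 155 (Y = (-8 + 2²) + 159 = (-8 + 4) + 159 = -4 + 159 = 155)
Y*(W*p) = 155*(24*9) = 155*216 = 33480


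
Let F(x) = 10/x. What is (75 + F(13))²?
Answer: 970225/169 ≈ 5741.0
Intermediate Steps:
(75 + F(13))² = (75 + 10/13)² = (985/13)² = 970225/169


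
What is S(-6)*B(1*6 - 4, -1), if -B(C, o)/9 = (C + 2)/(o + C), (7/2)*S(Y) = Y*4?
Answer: 1728/7 ≈ 246.86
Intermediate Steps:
S(Y) = 8*Y/7 (S(Y) = 2*(Y*4)/7 = 2*(4*Y)/7 = 8*Y/7)
B(C, o) = -9*(2 + C)/(C + o) (B(C, o) = -9*(C + 2)/(o + C) = -9*(2 + C)/(C + o))
S(-6)*B(1*6 - 4, -1) = ((8/7)*(-6))*(9*(-2 - (1*6 - 4))/((1*6 - 4) - 1)) = -432*(-2 - (6 - 4))/(7*((6 - 4) - 1)) = -432*(-2 - 1*2)/(7*(2 - 1)) = -432*(-2 - 2)/(7*1) = -432*(-4)/7 = -48/7*(-36) = 1728/7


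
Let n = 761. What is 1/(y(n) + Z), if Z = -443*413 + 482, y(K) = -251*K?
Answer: -1/373488 ≈ -2.6775e-6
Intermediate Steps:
Z = -182477 (Z = -182959 + 482 = -182477)
1/(y(n) + Z) = 1/(-251*761 - 182477) = 1/(-191011 - 182477) = 1/(-373488) = -1/373488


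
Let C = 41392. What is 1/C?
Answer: 1/41392 ≈ 2.4159e-5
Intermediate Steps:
1/C = 1/41392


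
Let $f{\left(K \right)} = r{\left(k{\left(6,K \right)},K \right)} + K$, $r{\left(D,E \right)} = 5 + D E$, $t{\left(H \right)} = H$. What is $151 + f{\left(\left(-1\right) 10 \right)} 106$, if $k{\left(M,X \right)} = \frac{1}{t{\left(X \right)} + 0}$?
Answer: $-273$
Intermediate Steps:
$k{\left(M,X \right)} = \frac{1}{X}$ ($k{\left(M,X \right)} = \frac{1}{X + 0} = \frac{1}{X}$)
$f{\left(K \right)} = 6 + K$ ($f{\left(K \right)} = \left(5 + \frac{K}{K}\right) + K = \left(5 + 1\right) + K = 6 + K$)
$151 + f{\left(\left(-1\right) 10 \right)} 106 = 151 + \left(6 - 10\right) 106 = 151 - 424 = -273$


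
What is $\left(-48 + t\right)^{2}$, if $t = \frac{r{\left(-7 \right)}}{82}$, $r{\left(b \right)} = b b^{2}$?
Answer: $\frac{18309841}{6724} \approx 2723.1$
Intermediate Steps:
$r{\left(b \right)} = b^{3}$
$t = - \frac{343}{82}$ ($t = \frac{\left(-7\right)^{3}}{82} = \left(-343\right) \frac{1}{82} = - \frac{343}{82} \approx -4.1829$)
$\left(-48 + t\right)^{2} = \left(-48 - \frac{343}{82}\right)^{2} = \left(- \frac{4279}{82}\right)^{2} = \frac{18309841}{6724}$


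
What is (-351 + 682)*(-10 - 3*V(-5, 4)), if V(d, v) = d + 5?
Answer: -3310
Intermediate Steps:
V(d, v) = 5 + d
(-351 + 682)*(-10 - 3*V(-5, 4)) = (-351 + 682)*(-10 - 3*(5 - 5)) = 331*(-10 - 3*0) = 331*(-10 + 0) = 331*(-10) = -3310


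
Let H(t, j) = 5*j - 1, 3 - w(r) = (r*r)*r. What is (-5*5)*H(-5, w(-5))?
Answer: -15975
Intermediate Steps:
w(r) = 3 - r**3 (w(r) = 3 - r*r*r = 3 - r**2*r = 3 - r**3)
H(t, j) = -1 + 5*j
(-5*5)*H(-5, w(-5)) = (-5*5)*(-1 + 5*(3 - 1*(-5)**3)) = -25*(-1 + 5*(3 - 1*(-125))) = -25*(-1 + 5*(3 + 125)) = -25*(-1 + 5*128) = -25*(-1 + 640) = -25*639 = -15975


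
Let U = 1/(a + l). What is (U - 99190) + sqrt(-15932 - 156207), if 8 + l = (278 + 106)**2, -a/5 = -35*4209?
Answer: -87686241369/884023 + I*sqrt(172139) ≈ -99190.0 + 414.9*I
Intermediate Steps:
a = 736575 (a = -(-175)*4209 = -5*(-147315) = 736575)
l = 147448 (l = -8 + (278 + 106)**2 = -8 + 384**2 = -8 + 147456 = 147448)
U = 1/884023 (U = 1/(736575 + 147448) = 1/884023 ≈ 1.1312e-6)
(U - 99190) + sqrt(-15932 - 156207) = (1/884023 - 99190) + sqrt(-15932 - 156207) = -87686241369/884023 + sqrt(-172139) = -87686241369/884023 + I*sqrt(172139)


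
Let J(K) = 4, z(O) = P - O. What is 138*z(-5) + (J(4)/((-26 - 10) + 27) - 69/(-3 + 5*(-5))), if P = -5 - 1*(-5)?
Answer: 174389/252 ≈ 692.02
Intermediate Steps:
P = 0 (P = -5 + 5 = 0)
z(O) = -O (z(O) = 0 - O = -O)
138*z(-5) + (J(4)/((-26 - 10) + 27) - 69/(-3 + 5*(-5))) = 138*(-1*(-5)) + (4/((-26 - 10) + 27) - 69/(-3 + 5*(-5))) = 138*5 + (4/(-36 + 27) - 69/(-3 - 25)) = 690 + (4/(-9) - 69/(-28)) = 690 + (4*(-⅑) - 69*(-1/28)) = 690 + (-4/9 + 69/28) = 690 + 509/252 = 174389/252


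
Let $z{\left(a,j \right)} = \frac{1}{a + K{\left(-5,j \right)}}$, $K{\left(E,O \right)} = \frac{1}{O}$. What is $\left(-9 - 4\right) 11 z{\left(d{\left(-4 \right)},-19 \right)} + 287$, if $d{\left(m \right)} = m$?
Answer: $\frac{2256}{7} \approx 322.29$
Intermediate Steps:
$z{\left(a,j \right)} = \frac{1}{a + \frac{1}{j}}$
$\left(-9 - 4\right) 11 z{\left(d{\left(-4 \right)},-19 \right)} + 287 = \left(-9 - 4\right) 11 \left(- \frac{19}{1 - -76}\right) + 287 = \left(-13\right) 11 \left(- \frac{19}{1 + 76}\right) + 287 = - 143 \left(- \frac{19}{77}\right) + 287 = - 143 \left(\left(-19\right) \frac{1}{77}\right) + 287 = \left(-143\right) \left(- \frac{19}{77}\right) + 287 = \frac{247}{7} + 287 = \frac{2256}{7}$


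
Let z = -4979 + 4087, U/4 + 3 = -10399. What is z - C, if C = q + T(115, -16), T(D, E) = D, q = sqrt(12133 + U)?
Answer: -1007 - 15*I*sqrt(131) ≈ -1007.0 - 171.68*I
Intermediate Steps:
U = -41608 (U = -12 + 4*(-10399) = -12 - 41596 = -41608)
q = 15*I*sqrt(131) (q = sqrt(12133 - 41608) = sqrt(-29475) = 15*I*sqrt(131) ≈ 171.68*I)
z = -892
C = 115 + 15*I*sqrt(131) (C = 15*I*sqrt(131) + 115 = 115 + 15*I*sqrt(131) ≈ 115.0 + 171.68*I)
z - C = -892 - (115 + 15*I*sqrt(131)) = -892 + (-115 - 15*I*sqrt(131)) = -1007 - 15*I*sqrt(131)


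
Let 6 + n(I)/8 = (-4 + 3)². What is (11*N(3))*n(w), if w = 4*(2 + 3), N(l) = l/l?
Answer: -440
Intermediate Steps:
N(l) = 1
w = 20 (w = 4*5 = 20)
n(I) = -40 (n(I) = -48 + 8*(-4 + 3)² = -48 + 8*(-1)² = -48 + 8*1 = -48 + 8 = -40)
(11*N(3))*n(w) = (11*1)*(-40) = 11*(-40) = -440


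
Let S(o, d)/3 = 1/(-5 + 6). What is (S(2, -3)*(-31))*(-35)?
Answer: 3255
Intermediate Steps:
S(o, d) = 3 (S(o, d) = 3/(-5 + 6) = 3/1 = 3*1 = 3)
(S(2, -3)*(-31))*(-35) = (3*(-31))*(-35) = -93*(-35) = 3255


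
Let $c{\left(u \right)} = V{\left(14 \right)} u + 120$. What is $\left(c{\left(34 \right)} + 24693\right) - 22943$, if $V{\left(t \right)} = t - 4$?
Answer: $2210$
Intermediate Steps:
$V{\left(t \right)} = -4 + t$
$c{\left(u \right)} = 120 + 10 u$ ($c{\left(u \right)} = \left(-4 + 14\right) u + 120 = 10 u + 120 = 120 + 10 u$)
$\left(c{\left(34 \right)} + 24693\right) - 22943 = \left(\left(120 + 10 \cdot 34\right) + 24693\right) - 22943 = \left(\left(120 + 340\right) + 24693\right) - 22943 = \left(460 + 24693\right) - 22943 = 25153 - 22943 = 2210$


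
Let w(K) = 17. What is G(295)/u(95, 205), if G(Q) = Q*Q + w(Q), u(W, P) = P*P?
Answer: 87042/42025 ≈ 2.0712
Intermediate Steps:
u(W, P) = P²
G(Q) = 17 + Q² (G(Q) = Q*Q + 17 = Q² + 17 = 17 + Q²)
G(295)/u(95, 205) = (17 + 295²)/(205²) = (17 + 87025)/42025 = 87042*(1/42025) = 87042/42025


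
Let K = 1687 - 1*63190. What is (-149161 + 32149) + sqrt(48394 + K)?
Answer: -117012 + I*sqrt(13109) ≈ -1.1701e+5 + 114.49*I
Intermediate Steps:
K = -61503 (K = 1687 - 63190 = -61503)
(-149161 + 32149) + sqrt(48394 + K) = (-149161 + 32149) + sqrt(48394 - 61503) = -117012 + sqrt(-13109) = -117012 + I*sqrt(13109)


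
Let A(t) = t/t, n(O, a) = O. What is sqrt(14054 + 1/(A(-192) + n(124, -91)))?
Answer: sqrt(8783755)/25 ≈ 118.55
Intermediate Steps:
A(t) = 1
sqrt(14054 + 1/(A(-192) + n(124, -91))) = sqrt(14054 + 1/(1 + 124)) = sqrt(14054 + 1/125) = sqrt(1756751/125) = sqrt(8783755)/25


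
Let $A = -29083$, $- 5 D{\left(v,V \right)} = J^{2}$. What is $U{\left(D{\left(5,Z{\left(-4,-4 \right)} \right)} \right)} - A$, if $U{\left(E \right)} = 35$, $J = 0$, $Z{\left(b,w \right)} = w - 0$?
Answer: $29118$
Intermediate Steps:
$Z{\left(b,w \right)} = w$ ($Z{\left(b,w \right)} = w + 0 = w$)
$D{\left(v,V \right)} = 0$ ($D{\left(v,V \right)} = - \frac{0^{2}}{5} = \left(- \frac{1}{5}\right) 0 = 0$)
$U{\left(D{\left(5,Z{\left(-4,-4 \right)} \right)} \right)} - A = 35 - -29083 = 35 + 29083 = 29118$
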